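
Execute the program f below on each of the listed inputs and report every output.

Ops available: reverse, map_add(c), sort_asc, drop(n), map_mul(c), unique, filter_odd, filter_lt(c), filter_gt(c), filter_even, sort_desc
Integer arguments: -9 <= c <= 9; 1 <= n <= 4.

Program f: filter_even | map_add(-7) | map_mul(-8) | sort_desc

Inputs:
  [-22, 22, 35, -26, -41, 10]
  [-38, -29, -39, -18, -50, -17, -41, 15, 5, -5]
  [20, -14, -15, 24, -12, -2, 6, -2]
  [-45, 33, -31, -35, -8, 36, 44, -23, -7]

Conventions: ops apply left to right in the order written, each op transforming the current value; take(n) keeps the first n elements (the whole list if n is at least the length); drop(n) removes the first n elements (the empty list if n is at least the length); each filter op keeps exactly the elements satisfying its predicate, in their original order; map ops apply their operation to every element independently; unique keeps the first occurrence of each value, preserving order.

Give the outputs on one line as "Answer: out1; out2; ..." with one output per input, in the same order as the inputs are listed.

[264, 232, -24, -120]; [456, 360, 200]; [168, 152, 72, 72, 8, -104, -136]; [120, -232, -296]

Execution, op by op:
  [-22, 22, 35, -26, -41, 10] -> [-22, 22, -26, 10] -> [-29, 15, -33, 3] -> [232, -120, 264, -24] -> [264, 232, -24, -120]
  [-38, -29, -39, -18, -50, -17, -41, 15, 5, -5] -> [-38, -18, -50] -> [-45, -25, -57] -> [360, 200, 456] -> [456, 360, 200]
  [20, -14, -15, 24, -12, -2, 6, -2] -> [20, -14, 24, -12, -2, 6, -2] -> [13, -21, 17, -19, -9, -1, -9] -> [-104, 168, -136, 152, 72, 8, 72] -> [168, 152, 72, 72, 8, -104, -136]
  [-45, 33, -31, -35, -8, 36, 44, -23, -7] -> [-8, 36, 44] -> [-15, 29, 37] -> [120, -232, -296] -> [120, -232, -296]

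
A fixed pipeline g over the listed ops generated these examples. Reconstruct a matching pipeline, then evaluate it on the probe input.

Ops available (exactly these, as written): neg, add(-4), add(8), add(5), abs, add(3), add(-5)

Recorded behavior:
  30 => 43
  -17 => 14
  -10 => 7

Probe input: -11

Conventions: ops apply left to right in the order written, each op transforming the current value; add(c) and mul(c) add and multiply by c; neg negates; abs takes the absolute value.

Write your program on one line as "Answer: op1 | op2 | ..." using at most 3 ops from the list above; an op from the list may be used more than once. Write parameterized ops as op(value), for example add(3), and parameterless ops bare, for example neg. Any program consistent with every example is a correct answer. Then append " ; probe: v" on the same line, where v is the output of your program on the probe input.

add(8) | abs | add(5) ; probe: 8

Check, running the answer program on each example:
  30 -> 38 -> 38 -> 43
  -17 -> -9 -> 9 -> 14
  -10 -> -2 -> 2 -> 7
  probe: -11 -> -3 -> 3 -> 8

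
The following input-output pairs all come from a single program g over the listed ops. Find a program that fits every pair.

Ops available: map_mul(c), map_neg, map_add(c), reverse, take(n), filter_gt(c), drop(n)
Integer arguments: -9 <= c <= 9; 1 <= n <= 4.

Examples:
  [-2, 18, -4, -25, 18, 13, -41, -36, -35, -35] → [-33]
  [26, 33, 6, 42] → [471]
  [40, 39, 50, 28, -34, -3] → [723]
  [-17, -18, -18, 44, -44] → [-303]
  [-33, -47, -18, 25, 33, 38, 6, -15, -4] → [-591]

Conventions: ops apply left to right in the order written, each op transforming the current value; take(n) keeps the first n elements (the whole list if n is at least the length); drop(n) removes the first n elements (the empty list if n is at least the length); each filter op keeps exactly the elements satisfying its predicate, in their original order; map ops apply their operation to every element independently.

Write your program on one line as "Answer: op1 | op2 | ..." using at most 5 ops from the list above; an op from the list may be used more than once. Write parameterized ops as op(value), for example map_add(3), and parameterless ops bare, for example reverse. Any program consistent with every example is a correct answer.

take(1) | map_mul(-9) | map_neg | map_mul(2) | map_add(3)

Check, running the answer program on each example:
  [-2, 18, -4, -25, 18, 13, -41, -36, -35, -35] -> [-2] -> [18] -> [-18] -> [-36] -> [-33]
  [26, 33, 6, 42] -> [26] -> [-234] -> [234] -> [468] -> [471]
  [40, 39, 50, 28, -34, -3] -> [40] -> [-360] -> [360] -> [720] -> [723]
  [-17, -18, -18, 44, -44] -> [-17] -> [153] -> [-153] -> [-306] -> [-303]
  [-33, -47, -18, 25, 33, 38, 6, -15, -4] -> [-33] -> [297] -> [-297] -> [-594] -> [-591]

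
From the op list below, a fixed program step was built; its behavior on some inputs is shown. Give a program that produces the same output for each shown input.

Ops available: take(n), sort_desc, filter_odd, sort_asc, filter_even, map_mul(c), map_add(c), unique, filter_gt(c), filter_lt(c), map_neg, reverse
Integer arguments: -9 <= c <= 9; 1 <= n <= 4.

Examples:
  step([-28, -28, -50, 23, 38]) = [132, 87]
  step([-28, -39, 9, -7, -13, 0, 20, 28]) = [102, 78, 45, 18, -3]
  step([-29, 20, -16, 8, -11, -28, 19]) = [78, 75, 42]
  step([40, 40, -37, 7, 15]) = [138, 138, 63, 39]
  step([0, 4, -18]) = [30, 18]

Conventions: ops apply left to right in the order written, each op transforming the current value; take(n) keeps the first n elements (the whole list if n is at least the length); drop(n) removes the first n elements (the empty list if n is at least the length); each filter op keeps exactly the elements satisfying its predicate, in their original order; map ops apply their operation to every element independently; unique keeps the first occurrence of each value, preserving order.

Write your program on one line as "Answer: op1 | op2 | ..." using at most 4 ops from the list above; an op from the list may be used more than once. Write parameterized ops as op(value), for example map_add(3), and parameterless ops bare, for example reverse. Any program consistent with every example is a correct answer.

sort_desc | map_add(6) | filter_gt(-2) | map_mul(3)

Check, running the answer program on each example:
  [-28, -28, -50, 23, 38] -> [38, 23, -28, -28, -50] -> [44, 29, -22, -22, -44] -> [44, 29] -> [132, 87]
  [-28, -39, 9, -7, -13, 0, 20, 28] -> [28, 20, 9, 0, -7, -13, -28, -39] -> [34, 26, 15, 6, -1, -7, -22, -33] -> [34, 26, 15, 6, -1] -> [102, 78, 45, 18, -3]
  [-29, 20, -16, 8, -11, -28, 19] -> [20, 19, 8, -11, -16, -28, -29] -> [26, 25, 14, -5, -10, -22, -23] -> [26, 25, 14] -> [78, 75, 42]
  [40, 40, -37, 7, 15] -> [40, 40, 15, 7, -37] -> [46, 46, 21, 13, -31] -> [46, 46, 21, 13] -> [138, 138, 63, 39]
  [0, 4, -18] -> [4, 0, -18] -> [10, 6, -12] -> [10, 6] -> [30, 18]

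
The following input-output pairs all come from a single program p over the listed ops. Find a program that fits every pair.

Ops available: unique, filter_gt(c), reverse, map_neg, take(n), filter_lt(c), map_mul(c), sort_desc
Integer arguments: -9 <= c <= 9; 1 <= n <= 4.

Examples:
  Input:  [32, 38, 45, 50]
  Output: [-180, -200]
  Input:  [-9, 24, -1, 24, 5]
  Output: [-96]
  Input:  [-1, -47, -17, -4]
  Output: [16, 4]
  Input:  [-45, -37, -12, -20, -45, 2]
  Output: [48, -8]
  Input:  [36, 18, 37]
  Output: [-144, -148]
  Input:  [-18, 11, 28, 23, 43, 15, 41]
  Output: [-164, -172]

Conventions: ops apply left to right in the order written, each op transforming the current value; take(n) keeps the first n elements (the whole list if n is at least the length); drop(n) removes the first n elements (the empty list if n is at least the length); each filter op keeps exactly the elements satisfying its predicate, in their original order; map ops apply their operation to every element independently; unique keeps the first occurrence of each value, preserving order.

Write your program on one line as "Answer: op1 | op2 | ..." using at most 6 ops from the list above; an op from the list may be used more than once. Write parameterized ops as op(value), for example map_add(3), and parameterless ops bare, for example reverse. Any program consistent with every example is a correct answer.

reverse | sort_desc | take(2) | unique | map_mul(-4) | sort_desc

Check, running the answer program on each example:
  [32, 38, 45, 50] -> [50, 45, 38, 32] -> [50, 45, 38, 32] -> [50, 45] -> [50, 45] -> [-200, -180] -> [-180, -200]
  [-9, 24, -1, 24, 5] -> [5, 24, -1, 24, -9] -> [24, 24, 5, -1, -9] -> [24, 24] -> [24] -> [-96] -> [-96]
  [-1, -47, -17, -4] -> [-4, -17, -47, -1] -> [-1, -4, -17, -47] -> [-1, -4] -> [-1, -4] -> [4, 16] -> [16, 4]
  [-45, -37, -12, -20, -45, 2] -> [2, -45, -20, -12, -37, -45] -> [2, -12, -20, -37, -45, -45] -> [2, -12] -> [2, -12] -> [-8, 48] -> [48, -8]
  [36, 18, 37] -> [37, 18, 36] -> [37, 36, 18] -> [37, 36] -> [37, 36] -> [-148, -144] -> [-144, -148]
  [-18, 11, 28, 23, 43, 15, 41] -> [41, 15, 43, 23, 28, 11, -18] -> [43, 41, 28, 23, 15, 11, -18] -> [43, 41] -> [43, 41] -> [-172, -164] -> [-164, -172]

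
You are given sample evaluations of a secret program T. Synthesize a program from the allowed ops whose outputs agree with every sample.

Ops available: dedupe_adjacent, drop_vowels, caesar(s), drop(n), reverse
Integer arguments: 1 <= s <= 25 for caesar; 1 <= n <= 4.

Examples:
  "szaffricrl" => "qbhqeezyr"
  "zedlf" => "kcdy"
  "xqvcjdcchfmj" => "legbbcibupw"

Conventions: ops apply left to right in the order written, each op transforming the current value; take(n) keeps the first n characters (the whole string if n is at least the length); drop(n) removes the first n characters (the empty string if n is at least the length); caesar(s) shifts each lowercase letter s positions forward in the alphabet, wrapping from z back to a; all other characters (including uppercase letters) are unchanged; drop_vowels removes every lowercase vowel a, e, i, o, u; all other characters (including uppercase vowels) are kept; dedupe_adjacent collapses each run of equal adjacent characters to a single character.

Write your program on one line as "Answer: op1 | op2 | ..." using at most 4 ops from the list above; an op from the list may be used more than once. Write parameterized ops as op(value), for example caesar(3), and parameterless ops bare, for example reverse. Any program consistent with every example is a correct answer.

reverse | caesar(25) | drop(1)

Check, running the answer program on each example:
  "szaffricrl" -> "lrcirffazs" -> "kqbhqeezyr" -> "qbhqeezyr"
  "zedlf" -> "fldez" -> "ekcdy" -> "kcdy"
  "xqvcjdcchfmj" -> "jmfhccdjcvqx" -> "ilegbbcibupw" -> "legbbcibupw"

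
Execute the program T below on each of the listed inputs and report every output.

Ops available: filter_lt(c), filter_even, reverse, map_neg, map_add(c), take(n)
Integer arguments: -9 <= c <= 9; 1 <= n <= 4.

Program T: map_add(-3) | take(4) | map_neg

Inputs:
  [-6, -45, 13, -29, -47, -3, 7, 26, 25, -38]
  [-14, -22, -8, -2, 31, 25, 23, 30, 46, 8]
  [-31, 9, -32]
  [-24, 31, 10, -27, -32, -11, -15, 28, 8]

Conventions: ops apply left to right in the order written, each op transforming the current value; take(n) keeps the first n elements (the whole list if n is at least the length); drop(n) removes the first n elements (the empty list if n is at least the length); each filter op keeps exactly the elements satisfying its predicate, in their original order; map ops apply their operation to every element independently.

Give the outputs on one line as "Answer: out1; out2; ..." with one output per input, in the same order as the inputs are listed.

[9, 48, -10, 32]; [17, 25, 11, 5]; [34, -6, 35]; [27, -28, -7, 30]

Execution, op by op:
  [-6, -45, 13, -29, -47, -3, 7, 26, 25, -38] -> [-9, -48, 10, -32, -50, -6, 4, 23, 22, -41] -> [-9, -48, 10, -32] -> [9, 48, -10, 32]
  [-14, -22, -8, -2, 31, 25, 23, 30, 46, 8] -> [-17, -25, -11, -5, 28, 22, 20, 27, 43, 5] -> [-17, -25, -11, -5] -> [17, 25, 11, 5]
  [-31, 9, -32] -> [-34, 6, -35] -> [-34, 6, -35] -> [34, -6, 35]
  [-24, 31, 10, -27, -32, -11, -15, 28, 8] -> [-27, 28, 7, -30, -35, -14, -18, 25, 5] -> [-27, 28, 7, -30] -> [27, -28, -7, 30]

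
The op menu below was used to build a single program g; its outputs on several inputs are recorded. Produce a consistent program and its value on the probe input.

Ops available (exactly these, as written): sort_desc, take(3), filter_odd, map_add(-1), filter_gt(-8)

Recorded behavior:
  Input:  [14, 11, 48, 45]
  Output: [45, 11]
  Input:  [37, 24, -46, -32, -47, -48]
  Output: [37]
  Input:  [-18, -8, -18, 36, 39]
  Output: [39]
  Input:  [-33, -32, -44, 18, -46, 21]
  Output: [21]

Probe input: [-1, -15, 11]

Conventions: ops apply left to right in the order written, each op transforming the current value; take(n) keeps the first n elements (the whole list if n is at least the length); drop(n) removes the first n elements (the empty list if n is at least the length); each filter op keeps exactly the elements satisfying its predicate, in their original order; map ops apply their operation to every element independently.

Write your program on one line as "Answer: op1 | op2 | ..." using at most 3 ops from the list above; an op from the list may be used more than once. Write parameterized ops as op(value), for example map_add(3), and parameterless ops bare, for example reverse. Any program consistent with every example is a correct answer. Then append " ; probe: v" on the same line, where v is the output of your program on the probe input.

filter_gt(-8) | filter_odd | sort_desc ; probe: [11, -1]

Check, running the answer program on each example:
  [14, 11, 48, 45] -> [14, 11, 48, 45] -> [11, 45] -> [45, 11]
  [37, 24, -46, -32, -47, -48] -> [37, 24] -> [37] -> [37]
  [-18, -8, -18, 36, 39] -> [36, 39] -> [39] -> [39]
  [-33, -32, -44, 18, -46, 21] -> [18, 21] -> [21] -> [21]
  probe: [-1, -15, 11] -> [-1, 11] -> [-1, 11] -> [11, -1]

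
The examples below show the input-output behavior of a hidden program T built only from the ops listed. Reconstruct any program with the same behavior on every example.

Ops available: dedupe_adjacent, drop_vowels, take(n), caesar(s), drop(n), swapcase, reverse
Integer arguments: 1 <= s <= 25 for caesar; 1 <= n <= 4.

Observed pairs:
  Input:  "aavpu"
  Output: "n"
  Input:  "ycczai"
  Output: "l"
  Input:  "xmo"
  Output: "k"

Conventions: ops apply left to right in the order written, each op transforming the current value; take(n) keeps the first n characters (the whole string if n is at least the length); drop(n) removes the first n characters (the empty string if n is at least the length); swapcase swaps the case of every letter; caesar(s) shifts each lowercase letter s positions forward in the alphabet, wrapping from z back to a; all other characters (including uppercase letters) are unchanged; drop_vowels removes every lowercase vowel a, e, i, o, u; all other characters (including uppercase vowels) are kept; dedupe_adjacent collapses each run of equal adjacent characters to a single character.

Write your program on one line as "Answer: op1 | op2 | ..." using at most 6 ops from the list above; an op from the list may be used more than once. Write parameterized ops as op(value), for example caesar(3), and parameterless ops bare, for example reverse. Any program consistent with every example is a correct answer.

reverse | caesar(13) | drop(2) | drop_vowels | reverse | take(1)

Check, running the answer program on each example:
  "aavpu" -> "upvaa" -> "hcinn" -> "inn" -> "nn" -> "nn" -> "n"
  "ycczai" -> "iazccy" -> "vnmppl" -> "mppl" -> "mppl" -> "lppm" -> "l"
  "xmo" -> "omx" -> "bzk" -> "k" -> "k" -> "k" -> "k"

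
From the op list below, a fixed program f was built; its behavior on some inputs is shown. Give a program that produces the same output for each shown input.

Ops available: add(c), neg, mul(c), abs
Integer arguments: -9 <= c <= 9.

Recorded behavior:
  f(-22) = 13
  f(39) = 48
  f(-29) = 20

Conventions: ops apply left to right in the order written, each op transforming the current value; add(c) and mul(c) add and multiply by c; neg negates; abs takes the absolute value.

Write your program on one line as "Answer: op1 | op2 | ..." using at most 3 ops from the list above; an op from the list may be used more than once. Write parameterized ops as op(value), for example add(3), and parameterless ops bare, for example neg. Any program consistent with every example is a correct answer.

add(2) | add(7) | abs

Check, running the answer program on each example:
  -22 -> -20 -> -13 -> 13
  39 -> 41 -> 48 -> 48
  -29 -> -27 -> -20 -> 20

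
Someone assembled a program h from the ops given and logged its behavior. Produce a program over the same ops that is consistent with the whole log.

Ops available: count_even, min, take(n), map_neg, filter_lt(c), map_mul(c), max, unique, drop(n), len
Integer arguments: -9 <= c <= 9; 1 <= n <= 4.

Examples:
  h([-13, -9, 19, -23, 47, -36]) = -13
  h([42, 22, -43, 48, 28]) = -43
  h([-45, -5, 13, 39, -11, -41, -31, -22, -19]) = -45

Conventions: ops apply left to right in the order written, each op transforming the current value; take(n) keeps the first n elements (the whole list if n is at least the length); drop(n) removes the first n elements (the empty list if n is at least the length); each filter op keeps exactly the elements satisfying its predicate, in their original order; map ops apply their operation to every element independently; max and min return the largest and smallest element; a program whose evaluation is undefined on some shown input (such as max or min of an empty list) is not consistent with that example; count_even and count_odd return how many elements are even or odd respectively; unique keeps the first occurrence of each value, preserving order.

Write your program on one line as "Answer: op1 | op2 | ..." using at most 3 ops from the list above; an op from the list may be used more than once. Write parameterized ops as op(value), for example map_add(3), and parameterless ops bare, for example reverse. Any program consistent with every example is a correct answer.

take(3) | filter_lt(8) | min

Check, running the answer program on each example:
  [-13, -9, 19, -23, 47, -36] -> [-13, -9, 19] -> [-13, -9] -> -13
  [42, 22, -43, 48, 28] -> [42, 22, -43] -> [-43] -> -43
  [-45, -5, 13, 39, -11, -41, -31, -22, -19] -> [-45, -5, 13] -> [-45, -5] -> -45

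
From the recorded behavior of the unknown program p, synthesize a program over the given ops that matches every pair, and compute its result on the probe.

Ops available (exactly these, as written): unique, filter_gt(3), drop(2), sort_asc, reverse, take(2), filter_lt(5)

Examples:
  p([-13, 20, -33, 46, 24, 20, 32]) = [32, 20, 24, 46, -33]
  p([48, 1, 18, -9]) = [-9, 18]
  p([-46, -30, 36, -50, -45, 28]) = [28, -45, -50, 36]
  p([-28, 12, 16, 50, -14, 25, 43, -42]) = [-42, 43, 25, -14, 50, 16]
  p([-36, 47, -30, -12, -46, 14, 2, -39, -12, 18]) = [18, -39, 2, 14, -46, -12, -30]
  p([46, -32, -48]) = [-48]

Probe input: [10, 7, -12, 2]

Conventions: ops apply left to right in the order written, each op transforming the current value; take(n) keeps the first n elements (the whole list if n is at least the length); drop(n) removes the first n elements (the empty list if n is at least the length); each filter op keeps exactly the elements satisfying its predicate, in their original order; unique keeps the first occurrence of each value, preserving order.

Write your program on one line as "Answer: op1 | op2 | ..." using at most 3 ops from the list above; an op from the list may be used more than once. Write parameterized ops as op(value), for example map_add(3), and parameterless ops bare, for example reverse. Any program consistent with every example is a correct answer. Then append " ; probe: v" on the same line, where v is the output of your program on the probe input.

drop(2) | unique | reverse ; probe: [2, -12]

Check, running the answer program on each example:
  [-13, 20, -33, 46, 24, 20, 32] -> [-33, 46, 24, 20, 32] -> [-33, 46, 24, 20, 32] -> [32, 20, 24, 46, -33]
  [48, 1, 18, -9] -> [18, -9] -> [18, -9] -> [-9, 18]
  [-46, -30, 36, -50, -45, 28] -> [36, -50, -45, 28] -> [36, -50, -45, 28] -> [28, -45, -50, 36]
  [-28, 12, 16, 50, -14, 25, 43, -42] -> [16, 50, -14, 25, 43, -42] -> [16, 50, -14, 25, 43, -42] -> [-42, 43, 25, -14, 50, 16]
  [-36, 47, -30, -12, -46, 14, 2, -39, -12, 18] -> [-30, -12, -46, 14, 2, -39, -12, 18] -> [-30, -12, -46, 14, 2, -39, 18] -> [18, -39, 2, 14, -46, -12, -30]
  [46, -32, -48] -> [-48] -> [-48] -> [-48]
  probe: [10, 7, -12, 2] -> [-12, 2] -> [-12, 2] -> [2, -12]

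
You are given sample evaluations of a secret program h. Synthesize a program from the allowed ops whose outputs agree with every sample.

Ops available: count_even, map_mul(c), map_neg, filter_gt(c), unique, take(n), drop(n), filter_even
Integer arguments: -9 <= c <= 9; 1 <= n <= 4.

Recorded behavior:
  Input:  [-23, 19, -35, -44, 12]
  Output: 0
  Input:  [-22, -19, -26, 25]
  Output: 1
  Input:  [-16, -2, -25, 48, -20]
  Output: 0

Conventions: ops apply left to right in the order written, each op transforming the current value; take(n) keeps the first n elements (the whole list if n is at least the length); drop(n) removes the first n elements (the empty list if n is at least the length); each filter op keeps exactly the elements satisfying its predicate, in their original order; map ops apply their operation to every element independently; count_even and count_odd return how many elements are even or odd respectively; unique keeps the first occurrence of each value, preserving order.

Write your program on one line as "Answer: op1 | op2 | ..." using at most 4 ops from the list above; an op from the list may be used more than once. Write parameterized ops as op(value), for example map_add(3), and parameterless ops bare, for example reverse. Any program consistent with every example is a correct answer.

drop(2) | take(1) | map_neg | count_even

Check, running the answer program on each example:
  [-23, 19, -35, -44, 12] -> [-35, -44, 12] -> [-35] -> [35] -> 0
  [-22, -19, -26, 25] -> [-26, 25] -> [-26] -> [26] -> 1
  [-16, -2, -25, 48, -20] -> [-25, 48, -20] -> [-25] -> [25] -> 0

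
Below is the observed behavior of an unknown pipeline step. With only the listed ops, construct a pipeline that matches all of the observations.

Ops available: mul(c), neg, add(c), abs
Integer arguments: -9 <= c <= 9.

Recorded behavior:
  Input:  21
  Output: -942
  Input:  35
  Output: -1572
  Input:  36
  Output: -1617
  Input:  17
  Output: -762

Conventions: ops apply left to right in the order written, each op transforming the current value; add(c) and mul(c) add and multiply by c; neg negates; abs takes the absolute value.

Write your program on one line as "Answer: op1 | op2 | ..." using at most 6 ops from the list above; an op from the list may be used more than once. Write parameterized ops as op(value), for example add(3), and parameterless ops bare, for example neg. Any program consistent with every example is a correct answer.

mul(5) | neg | mul(-9) | neg | add(3)

Check, running the answer program on each example:
  21 -> 105 -> -105 -> 945 -> -945 -> -942
  35 -> 175 -> -175 -> 1575 -> -1575 -> -1572
  36 -> 180 -> -180 -> 1620 -> -1620 -> -1617
  17 -> 85 -> -85 -> 765 -> -765 -> -762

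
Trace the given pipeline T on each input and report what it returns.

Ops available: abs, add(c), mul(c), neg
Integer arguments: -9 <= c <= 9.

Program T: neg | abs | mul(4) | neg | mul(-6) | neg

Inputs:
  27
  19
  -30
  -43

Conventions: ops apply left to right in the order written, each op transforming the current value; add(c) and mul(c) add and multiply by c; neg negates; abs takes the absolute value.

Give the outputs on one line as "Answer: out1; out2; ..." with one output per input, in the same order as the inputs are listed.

-648; -456; -720; -1032

Execution, op by op:
  27 -> -27 -> 27 -> 108 -> -108 -> 648 -> -648
  19 -> -19 -> 19 -> 76 -> -76 -> 456 -> -456
  -30 -> 30 -> 30 -> 120 -> -120 -> 720 -> -720
  -43 -> 43 -> 43 -> 172 -> -172 -> 1032 -> -1032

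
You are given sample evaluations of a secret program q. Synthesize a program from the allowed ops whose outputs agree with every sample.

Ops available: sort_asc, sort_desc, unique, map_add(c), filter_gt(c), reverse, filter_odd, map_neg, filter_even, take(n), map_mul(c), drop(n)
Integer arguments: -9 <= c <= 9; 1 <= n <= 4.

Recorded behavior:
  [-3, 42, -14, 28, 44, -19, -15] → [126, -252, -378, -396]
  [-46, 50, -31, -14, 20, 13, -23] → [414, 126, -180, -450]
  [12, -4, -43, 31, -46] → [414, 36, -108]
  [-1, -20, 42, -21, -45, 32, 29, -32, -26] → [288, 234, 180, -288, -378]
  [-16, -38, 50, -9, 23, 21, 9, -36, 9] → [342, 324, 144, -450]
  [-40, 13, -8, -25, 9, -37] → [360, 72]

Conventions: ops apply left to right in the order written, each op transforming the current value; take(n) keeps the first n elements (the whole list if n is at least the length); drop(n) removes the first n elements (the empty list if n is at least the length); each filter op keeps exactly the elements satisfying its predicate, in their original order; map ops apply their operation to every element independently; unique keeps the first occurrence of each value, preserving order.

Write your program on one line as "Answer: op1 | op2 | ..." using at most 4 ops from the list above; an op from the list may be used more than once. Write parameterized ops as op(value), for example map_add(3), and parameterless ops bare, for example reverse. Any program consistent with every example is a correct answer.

filter_even | map_mul(-9) | sort_desc

Check, running the answer program on each example:
  [-3, 42, -14, 28, 44, -19, -15] -> [42, -14, 28, 44] -> [-378, 126, -252, -396] -> [126, -252, -378, -396]
  [-46, 50, -31, -14, 20, 13, -23] -> [-46, 50, -14, 20] -> [414, -450, 126, -180] -> [414, 126, -180, -450]
  [12, -4, -43, 31, -46] -> [12, -4, -46] -> [-108, 36, 414] -> [414, 36, -108]
  [-1, -20, 42, -21, -45, 32, 29, -32, -26] -> [-20, 42, 32, -32, -26] -> [180, -378, -288, 288, 234] -> [288, 234, 180, -288, -378]
  [-16, -38, 50, -9, 23, 21, 9, -36, 9] -> [-16, -38, 50, -36] -> [144, 342, -450, 324] -> [342, 324, 144, -450]
  [-40, 13, -8, -25, 9, -37] -> [-40, -8] -> [360, 72] -> [360, 72]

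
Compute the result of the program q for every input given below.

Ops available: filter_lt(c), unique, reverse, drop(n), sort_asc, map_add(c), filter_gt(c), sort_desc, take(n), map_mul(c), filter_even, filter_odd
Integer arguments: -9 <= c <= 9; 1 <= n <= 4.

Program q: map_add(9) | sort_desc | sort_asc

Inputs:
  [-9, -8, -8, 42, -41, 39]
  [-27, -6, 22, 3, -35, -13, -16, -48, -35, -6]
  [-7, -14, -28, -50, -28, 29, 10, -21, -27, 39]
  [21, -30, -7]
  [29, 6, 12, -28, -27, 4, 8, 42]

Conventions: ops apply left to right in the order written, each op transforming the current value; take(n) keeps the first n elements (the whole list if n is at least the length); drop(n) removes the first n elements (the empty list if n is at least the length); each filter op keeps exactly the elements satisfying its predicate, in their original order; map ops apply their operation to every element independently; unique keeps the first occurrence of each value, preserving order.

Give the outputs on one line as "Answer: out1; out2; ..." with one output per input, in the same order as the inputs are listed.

[-32, 0, 1, 1, 48, 51]; [-39, -26, -26, -18, -7, -4, 3, 3, 12, 31]; [-41, -19, -19, -18, -12, -5, 2, 19, 38, 48]; [-21, 2, 30]; [-19, -18, 13, 15, 17, 21, 38, 51]

Execution, op by op:
  [-9, -8, -8, 42, -41, 39] -> [0, 1, 1, 51, -32, 48] -> [51, 48, 1, 1, 0, -32] -> [-32, 0, 1, 1, 48, 51]
  [-27, -6, 22, 3, -35, -13, -16, -48, -35, -6] -> [-18, 3, 31, 12, -26, -4, -7, -39, -26, 3] -> [31, 12, 3, 3, -4, -7, -18, -26, -26, -39] -> [-39, -26, -26, -18, -7, -4, 3, 3, 12, 31]
  [-7, -14, -28, -50, -28, 29, 10, -21, -27, 39] -> [2, -5, -19, -41, -19, 38, 19, -12, -18, 48] -> [48, 38, 19, 2, -5, -12, -18, -19, -19, -41] -> [-41, -19, -19, -18, -12, -5, 2, 19, 38, 48]
  [21, -30, -7] -> [30, -21, 2] -> [30, 2, -21] -> [-21, 2, 30]
  [29, 6, 12, -28, -27, 4, 8, 42] -> [38, 15, 21, -19, -18, 13, 17, 51] -> [51, 38, 21, 17, 15, 13, -18, -19] -> [-19, -18, 13, 15, 17, 21, 38, 51]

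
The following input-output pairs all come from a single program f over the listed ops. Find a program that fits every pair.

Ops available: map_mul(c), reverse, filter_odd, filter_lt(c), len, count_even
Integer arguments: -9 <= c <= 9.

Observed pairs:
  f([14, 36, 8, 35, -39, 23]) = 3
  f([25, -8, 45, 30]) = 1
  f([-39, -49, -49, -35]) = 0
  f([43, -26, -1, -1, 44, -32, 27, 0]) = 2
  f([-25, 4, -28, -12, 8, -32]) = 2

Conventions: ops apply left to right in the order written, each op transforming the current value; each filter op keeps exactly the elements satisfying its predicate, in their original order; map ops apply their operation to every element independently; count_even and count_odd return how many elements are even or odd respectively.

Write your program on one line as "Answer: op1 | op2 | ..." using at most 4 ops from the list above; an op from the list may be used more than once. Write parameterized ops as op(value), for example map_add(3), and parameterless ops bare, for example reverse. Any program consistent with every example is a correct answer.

map_mul(-1) | reverse | filter_lt(5) | count_even

Check, running the answer program on each example:
  [14, 36, 8, 35, -39, 23] -> [-14, -36, -8, -35, 39, -23] -> [-23, 39, -35, -8, -36, -14] -> [-23, -35, -8, -36, -14] -> 3
  [25, -8, 45, 30] -> [-25, 8, -45, -30] -> [-30, -45, 8, -25] -> [-30, -45, -25] -> 1
  [-39, -49, -49, -35] -> [39, 49, 49, 35] -> [35, 49, 49, 39] -> [] -> 0
  [43, -26, -1, -1, 44, -32, 27, 0] -> [-43, 26, 1, 1, -44, 32, -27, 0] -> [0, -27, 32, -44, 1, 1, 26, -43] -> [0, -27, -44, 1, 1, -43] -> 2
  [-25, 4, -28, -12, 8, -32] -> [25, -4, 28, 12, -8, 32] -> [32, -8, 12, 28, -4, 25] -> [-8, -4] -> 2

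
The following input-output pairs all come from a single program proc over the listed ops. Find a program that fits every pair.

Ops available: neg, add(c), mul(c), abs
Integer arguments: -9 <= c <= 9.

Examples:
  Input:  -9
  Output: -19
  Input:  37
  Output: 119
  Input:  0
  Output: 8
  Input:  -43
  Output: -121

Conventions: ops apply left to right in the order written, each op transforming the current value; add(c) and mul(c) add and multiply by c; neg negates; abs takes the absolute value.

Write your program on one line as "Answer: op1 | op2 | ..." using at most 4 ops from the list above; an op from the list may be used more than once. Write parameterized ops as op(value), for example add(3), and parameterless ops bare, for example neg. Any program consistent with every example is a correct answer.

mul(-3) | neg | add(8)

Check, running the answer program on each example:
  -9 -> 27 -> -27 -> -19
  37 -> -111 -> 111 -> 119
  0 -> 0 -> 0 -> 8
  -43 -> 129 -> -129 -> -121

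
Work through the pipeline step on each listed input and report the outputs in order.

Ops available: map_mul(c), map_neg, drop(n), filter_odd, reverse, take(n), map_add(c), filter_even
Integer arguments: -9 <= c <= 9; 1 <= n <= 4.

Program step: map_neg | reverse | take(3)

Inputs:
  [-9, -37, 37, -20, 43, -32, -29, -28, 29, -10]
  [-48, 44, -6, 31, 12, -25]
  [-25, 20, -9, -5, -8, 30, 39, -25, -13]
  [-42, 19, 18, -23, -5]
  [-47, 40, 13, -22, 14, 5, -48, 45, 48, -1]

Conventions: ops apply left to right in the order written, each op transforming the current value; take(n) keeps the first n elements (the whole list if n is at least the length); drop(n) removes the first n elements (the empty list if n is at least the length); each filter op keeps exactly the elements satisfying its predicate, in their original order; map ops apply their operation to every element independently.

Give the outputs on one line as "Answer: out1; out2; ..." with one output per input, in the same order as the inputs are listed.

[10, -29, 28]; [25, -12, -31]; [13, 25, -39]; [5, 23, -18]; [1, -48, -45]

Execution, op by op:
  [-9, -37, 37, -20, 43, -32, -29, -28, 29, -10] -> [9, 37, -37, 20, -43, 32, 29, 28, -29, 10] -> [10, -29, 28, 29, 32, -43, 20, -37, 37, 9] -> [10, -29, 28]
  [-48, 44, -6, 31, 12, -25] -> [48, -44, 6, -31, -12, 25] -> [25, -12, -31, 6, -44, 48] -> [25, -12, -31]
  [-25, 20, -9, -5, -8, 30, 39, -25, -13] -> [25, -20, 9, 5, 8, -30, -39, 25, 13] -> [13, 25, -39, -30, 8, 5, 9, -20, 25] -> [13, 25, -39]
  [-42, 19, 18, -23, -5] -> [42, -19, -18, 23, 5] -> [5, 23, -18, -19, 42] -> [5, 23, -18]
  [-47, 40, 13, -22, 14, 5, -48, 45, 48, -1] -> [47, -40, -13, 22, -14, -5, 48, -45, -48, 1] -> [1, -48, -45, 48, -5, -14, 22, -13, -40, 47] -> [1, -48, -45]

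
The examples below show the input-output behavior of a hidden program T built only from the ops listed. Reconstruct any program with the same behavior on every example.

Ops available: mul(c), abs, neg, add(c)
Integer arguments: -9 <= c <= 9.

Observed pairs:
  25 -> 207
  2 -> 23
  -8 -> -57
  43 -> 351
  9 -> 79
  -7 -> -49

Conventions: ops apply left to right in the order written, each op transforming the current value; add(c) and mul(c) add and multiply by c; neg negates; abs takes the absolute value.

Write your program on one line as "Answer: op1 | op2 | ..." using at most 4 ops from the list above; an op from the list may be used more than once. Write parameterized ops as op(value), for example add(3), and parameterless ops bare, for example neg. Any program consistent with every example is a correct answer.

mul(-8) | mul(-1) | add(7)

Check, running the answer program on each example:
  25 -> -200 -> 200 -> 207
  2 -> -16 -> 16 -> 23
  -8 -> 64 -> -64 -> -57
  43 -> -344 -> 344 -> 351
  9 -> -72 -> 72 -> 79
  -7 -> 56 -> -56 -> -49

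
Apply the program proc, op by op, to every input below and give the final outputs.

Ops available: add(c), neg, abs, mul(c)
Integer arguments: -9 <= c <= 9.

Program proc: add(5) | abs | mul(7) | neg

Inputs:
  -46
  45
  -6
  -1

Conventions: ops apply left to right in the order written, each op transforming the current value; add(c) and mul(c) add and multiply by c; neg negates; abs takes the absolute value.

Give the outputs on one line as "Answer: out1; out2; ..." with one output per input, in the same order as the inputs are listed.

-287; -350; -7; -28

Execution, op by op:
  -46 -> -41 -> 41 -> 287 -> -287
  45 -> 50 -> 50 -> 350 -> -350
  -6 -> -1 -> 1 -> 7 -> -7
  -1 -> 4 -> 4 -> 28 -> -28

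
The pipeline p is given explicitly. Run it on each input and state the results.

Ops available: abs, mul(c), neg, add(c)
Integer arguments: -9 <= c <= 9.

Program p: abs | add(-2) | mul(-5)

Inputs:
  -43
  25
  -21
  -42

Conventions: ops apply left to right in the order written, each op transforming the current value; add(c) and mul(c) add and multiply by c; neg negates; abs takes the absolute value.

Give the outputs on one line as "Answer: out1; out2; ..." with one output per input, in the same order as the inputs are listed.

-205; -115; -95; -200

Execution, op by op:
  -43 -> 43 -> 41 -> -205
  25 -> 25 -> 23 -> -115
  -21 -> 21 -> 19 -> -95
  -42 -> 42 -> 40 -> -200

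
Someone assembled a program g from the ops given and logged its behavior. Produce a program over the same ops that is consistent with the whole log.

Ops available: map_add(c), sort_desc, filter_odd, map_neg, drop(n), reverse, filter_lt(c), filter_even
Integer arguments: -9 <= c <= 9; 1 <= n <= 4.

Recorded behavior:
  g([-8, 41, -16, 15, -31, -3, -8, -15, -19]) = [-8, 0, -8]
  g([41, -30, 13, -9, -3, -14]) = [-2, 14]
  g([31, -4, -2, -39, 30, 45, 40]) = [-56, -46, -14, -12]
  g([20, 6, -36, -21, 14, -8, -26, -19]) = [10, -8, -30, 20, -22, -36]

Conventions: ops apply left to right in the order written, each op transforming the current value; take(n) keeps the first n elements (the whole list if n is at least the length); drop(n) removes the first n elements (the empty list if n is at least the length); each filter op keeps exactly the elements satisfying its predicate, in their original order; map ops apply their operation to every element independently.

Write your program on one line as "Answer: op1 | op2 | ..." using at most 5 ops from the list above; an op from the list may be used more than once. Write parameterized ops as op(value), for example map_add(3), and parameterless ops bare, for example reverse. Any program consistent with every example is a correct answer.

map_neg | filter_even | reverse | map_add(-7) | map_add(-9)

Check, running the answer program on each example:
  [-8, 41, -16, 15, -31, -3, -8, -15, -19] -> [8, -41, 16, -15, 31, 3, 8, 15, 19] -> [8, 16, 8] -> [8, 16, 8] -> [1, 9, 1] -> [-8, 0, -8]
  [41, -30, 13, -9, -3, -14] -> [-41, 30, -13, 9, 3, 14] -> [30, 14] -> [14, 30] -> [7, 23] -> [-2, 14]
  [31, -4, -2, -39, 30, 45, 40] -> [-31, 4, 2, 39, -30, -45, -40] -> [4, 2, -30, -40] -> [-40, -30, 2, 4] -> [-47, -37, -5, -3] -> [-56, -46, -14, -12]
  [20, 6, -36, -21, 14, -8, -26, -19] -> [-20, -6, 36, 21, -14, 8, 26, 19] -> [-20, -6, 36, -14, 8, 26] -> [26, 8, -14, 36, -6, -20] -> [19, 1, -21, 29, -13, -27] -> [10, -8, -30, 20, -22, -36]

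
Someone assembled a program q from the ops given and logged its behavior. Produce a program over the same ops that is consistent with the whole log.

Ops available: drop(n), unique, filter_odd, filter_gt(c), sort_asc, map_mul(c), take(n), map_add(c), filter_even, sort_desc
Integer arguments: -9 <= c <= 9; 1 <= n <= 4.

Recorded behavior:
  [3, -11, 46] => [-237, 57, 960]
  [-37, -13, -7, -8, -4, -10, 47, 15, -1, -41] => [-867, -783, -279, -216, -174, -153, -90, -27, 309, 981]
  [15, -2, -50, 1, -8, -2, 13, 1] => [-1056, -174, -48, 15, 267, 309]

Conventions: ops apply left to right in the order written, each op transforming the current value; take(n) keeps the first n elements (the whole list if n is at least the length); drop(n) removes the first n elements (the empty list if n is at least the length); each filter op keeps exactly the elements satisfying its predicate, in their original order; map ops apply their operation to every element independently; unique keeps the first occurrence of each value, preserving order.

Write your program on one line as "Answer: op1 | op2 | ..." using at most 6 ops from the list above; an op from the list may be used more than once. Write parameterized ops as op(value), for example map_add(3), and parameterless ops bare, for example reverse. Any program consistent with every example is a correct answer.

map_mul(7) | sort_asc | unique | map_add(-2) | map_mul(3)

Check, running the answer program on each example:
  [3, -11, 46] -> [21, -77, 322] -> [-77, 21, 322] -> [-77, 21, 322] -> [-79, 19, 320] -> [-237, 57, 960]
  [-37, -13, -7, -8, -4, -10, 47, 15, -1, -41] -> [-259, -91, -49, -56, -28, -70, 329, 105, -7, -287] -> [-287, -259, -91, -70, -56, -49, -28, -7, 105, 329] -> [-287, -259, -91, -70, -56, -49, -28, -7, 105, 329] -> [-289, -261, -93, -72, -58, -51, -30, -9, 103, 327] -> [-867, -783, -279, -216, -174, -153, -90, -27, 309, 981]
  [15, -2, -50, 1, -8, -2, 13, 1] -> [105, -14, -350, 7, -56, -14, 91, 7] -> [-350, -56, -14, -14, 7, 7, 91, 105] -> [-350, -56, -14, 7, 91, 105] -> [-352, -58, -16, 5, 89, 103] -> [-1056, -174, -48, 15, 267, 309]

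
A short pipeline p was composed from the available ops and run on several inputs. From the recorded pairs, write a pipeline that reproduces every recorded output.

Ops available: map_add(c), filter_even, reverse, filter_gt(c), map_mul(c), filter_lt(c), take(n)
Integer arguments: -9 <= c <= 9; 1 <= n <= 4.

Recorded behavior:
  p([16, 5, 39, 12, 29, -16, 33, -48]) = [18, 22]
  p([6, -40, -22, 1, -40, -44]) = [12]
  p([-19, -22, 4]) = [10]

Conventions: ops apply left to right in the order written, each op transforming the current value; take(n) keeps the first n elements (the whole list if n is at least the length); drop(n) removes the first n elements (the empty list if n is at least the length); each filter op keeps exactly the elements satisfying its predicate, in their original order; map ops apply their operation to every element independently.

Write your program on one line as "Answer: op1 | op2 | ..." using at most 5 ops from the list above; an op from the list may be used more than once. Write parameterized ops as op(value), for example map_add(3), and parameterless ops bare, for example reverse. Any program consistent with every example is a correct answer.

filter_gt(0) | reverse | map_add(-3) | map_add(9) | filter_even

Check, running the answer program on each example:
  [16, 5, 39, 12, 29, -16, 33, -48] -> [16, 5, 39, 12, 29, 33] -> [33, 29, 12, 39, 5, 16] -> [30, 26, 9, 36, 2, 13] -> [39, 35, 18, 45, 11, 22] -> [18, 22]
  [6, -40, -22, 1, -40, -44] -> [6, 1] -> [1, 6] -> [-2, 3] -> [7, 12] -> [12]
  [-19, -22, 4] -> [4] -> [4] -> [1] -> [10] -> [10]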